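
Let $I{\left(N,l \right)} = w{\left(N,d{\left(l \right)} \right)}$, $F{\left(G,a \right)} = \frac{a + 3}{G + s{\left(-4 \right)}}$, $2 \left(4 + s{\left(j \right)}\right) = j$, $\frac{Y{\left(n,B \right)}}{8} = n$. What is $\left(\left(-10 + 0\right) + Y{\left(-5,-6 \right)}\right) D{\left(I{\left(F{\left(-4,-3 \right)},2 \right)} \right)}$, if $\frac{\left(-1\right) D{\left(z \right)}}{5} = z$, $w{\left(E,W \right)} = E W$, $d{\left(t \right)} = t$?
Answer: $0$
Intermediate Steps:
$Y{\left(n,B \right)} = 8 n$
$s{\left(j \right)} = -4 + \frac{j}{2}$
$F{\left(G,a \right)} = \frac{3 + a}{-6 + G}$ ($F{\left(G,a \right)} = \frac{a + 3}{G + \left(-4 + \frac{1}{2} \left(-4\right)\right)} = \frac{3 + a}{G - 6} = \frac{3 + a}{-6 + G}$)
$I{\left(N,l \right)} = N l$
$D{\left(z \right)} = - 5 z$
$\left(\left(-10 + 0\right) + Y{\left(-5,-6 \right)}\right) D{\left(I{\left(F{\left(-4,-3 \right)},2 \right)} \right)} = \left(\left(-10 + 0\right) + 8 \left(-5\right)\right) \left(- 5 \frac{3 - 3}{-6 - 4} \cdot 2\right) = \left(-10 - 40\right) \left(- 5 \frac{1}{-10} \cdot 0 \cdot 2\right) = - 50 \left(- 5 \left(- \frac{1}{10}\right) 0 \cdot 2\right) = - 50 \left(- 5 \cdot 0 \cdot 2\right) = - 50 \left(\left(-5\right) 0\right) = \left(-50\right) 0 = 0$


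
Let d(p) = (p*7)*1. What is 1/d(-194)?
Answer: -1/1358 ≈ -0.00073638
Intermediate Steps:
d(p) = 7*p (d(p) = (7*p)*1 = 7*p)
1/d(-194) = 1/(7*(-194)) = 1/(-1358) = -1/1358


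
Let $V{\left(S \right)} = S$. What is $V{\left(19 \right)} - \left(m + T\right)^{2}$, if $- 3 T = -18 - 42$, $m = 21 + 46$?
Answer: $-7550$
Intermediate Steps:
$m = 67$
$T = 20$ ($T = - \frac{-18 - 42}{3} = \left(- \frac{1}{3}\right) \left(-60\right) = 20$)
$V{\left(19 \right)} - \left(m + T\right)^{2} = 19 - \left(67 + 20\right)^{2} = 19 - 87^{2} = 19 - 7569 = -7550$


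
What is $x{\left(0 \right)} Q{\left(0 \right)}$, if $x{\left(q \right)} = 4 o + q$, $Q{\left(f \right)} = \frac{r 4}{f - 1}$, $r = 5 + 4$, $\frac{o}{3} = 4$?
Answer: $-1728$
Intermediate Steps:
$o = 12$ ($o = 3 \cdot 4 = 12$)
$r = 9$
$Q{\left(f \right)} = \frac{36}{-1 + f}$ ($Q{\left(f \right)} = \frac{9 \cdot 4}{f - 1} = \frac{36}{-1 + f}$)
$x{\left(q \right)} = 48 + q$ ($x{\left(q \right)} = 4 \cdot 12 + q = 48 + q$)
$x{\left(0 \right)} Q{\left(0 \right)} = \left(48 + 0\right) \frac{36}{-1 + 0} = 48 \frac{36}{-1} = 48 \cdot 36 \left(-1\right) = 48 \left(-36\right) = -1728$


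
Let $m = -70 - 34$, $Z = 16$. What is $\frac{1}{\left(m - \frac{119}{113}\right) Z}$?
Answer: $- \frac{113}{189936} \approx -0.00059494$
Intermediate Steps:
$m = -104$
$\frac{1}{\left(m - \frac{119}{113}\right) Z} = \frac{1}{\left(-104 - \frac{119}{113}\right) 16} = \frac{1}{\left(- \frac{11871}{113}\right) 16} = \frac{1}{- \frac{189936}{113}} = - \frac{113}{189936}$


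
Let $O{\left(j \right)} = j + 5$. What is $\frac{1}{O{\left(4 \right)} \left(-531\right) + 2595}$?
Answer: $- \frac{1}{2184} \approx -0.00045788$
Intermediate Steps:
$O{\left(j \right)} = 5 + j$
$\frac{1}{O{\left(4 \right)} \left(-531\right) + 2595} = \frac{1}{\left(5 + 4\right) \left(-531\right) + 2595} = \frac{1}{9 \left(-531\right) + 2595} = \frac{1}{-4779 + 2595} = \frac{1}{-2184} = - \frac{1}{2184}$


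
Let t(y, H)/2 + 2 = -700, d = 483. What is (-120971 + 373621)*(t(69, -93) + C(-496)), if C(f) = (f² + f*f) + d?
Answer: 124079194150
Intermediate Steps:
t(y, H) = -1404 (t(y, H) = -4 + 2*(-700) = -4 - 1400 = -1404)
C(f) = 483 + 2*f² (C(f) = (f² + f*f) + 483 = (f² + f²) + 483 = 2*f² + 483 = 483 + 2*f²)
(-120971 + 373621)*(t(69, -93) + C(-496)) = (-120971 + 373621)*(-1404 + (483 + 2*(-496)²)) = 252650*(-1404 + (483 + 2*246016)) = 252650*(-1404 + (483 + 492032)) = 252650*(-1404 + 492515) = 252650*491111 = 124079194150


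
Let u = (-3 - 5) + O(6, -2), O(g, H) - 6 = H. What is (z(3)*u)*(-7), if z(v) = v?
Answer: 84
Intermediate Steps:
O(g, H) = 6 + H
u = -4 (u = (-3 - 5) + (6 - 2) = -8 + 4 = -4)
(z(3)*u)*(-7) = (3*(-4))*(-7) = -12*(-7) = 84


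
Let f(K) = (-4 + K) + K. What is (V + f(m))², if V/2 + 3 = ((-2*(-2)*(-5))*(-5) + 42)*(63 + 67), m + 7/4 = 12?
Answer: 5455447321/4 ≈ 1.3639e+9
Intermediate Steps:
m = 41/4 (m = -7/4 + 12 = 41/4 ≈ 10.250)
f(K) = -4 + 2*K
V = 36914 (V = -6 + 2*(((-2*(-2)*(-5))*(-5) + 42)*(63 + 67)) = -6 + 2*(((4*(-5))*(-5) + 42)*130) = -6 + 2*((-20*(-5) + 42)*130) = -6 + 2*((100 + 42)*130) = -6 + 2*(142*130) = -6 + 2*18460 = -6 + 36920 = 36914)
(V + f(m))² = (36914 + (-4 + 2*(41/4)))² = (36914 + (-4 + 41/2))² = (36914 + 33/2)² = (73861/2)² = 5455447321/4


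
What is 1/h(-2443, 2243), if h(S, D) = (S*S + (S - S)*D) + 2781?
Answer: 1/5971030 ≈ 1.6748e-7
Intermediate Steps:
h(S, D) = 2781 + S² (h(S, D) = (S² + 0*D) + 2781 = (S² + 0) + 2781 = S² + 2781 = 2781 + S²)
1/h(-2443, 2243) = 1/(2781 + (-2443)²) = 1/(2781 + 5968249) = 1/5971030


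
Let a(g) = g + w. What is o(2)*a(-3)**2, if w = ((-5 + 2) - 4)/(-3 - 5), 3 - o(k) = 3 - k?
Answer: 289/32 ≈ 9.0313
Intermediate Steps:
o(k) = k (o(k) = 3 - (3 - k) = 3 + (-3 + k) = k)
w = 7/8 (w = (-3 - 4)/(-8) = -7*(-1/8) = 7/8 ≈ 0.87500)
a(g) = 7/8 + g (a(g) = g + 7/8 = 7/8 + g)
o(2)*a(-3)**2 = 2*(7/8 - 3)**2 = 2*(-17/8)**2 = 2*(289/64) = 289/32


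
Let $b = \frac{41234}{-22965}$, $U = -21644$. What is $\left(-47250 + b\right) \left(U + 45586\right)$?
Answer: $- \frac{25980361641928}{22965} \approx -1.1313 \cdot 10^{9}$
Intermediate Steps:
$b = - \frac{41234}{22965}$ ($b = 41234 \left(- \frac{1}{22965}\right) = - \frac{41234}{22965} \approx -1.7955$)
$\left(-47250 + b\right) \left(U + 45586\right) = \left(-47250 - \frac{41234}{22965}\right) \left(-21644 + 45586\right) = \left(- \frac{1085137484}{22965}\right) 23942 = - \frac{25980361641928}{22965}$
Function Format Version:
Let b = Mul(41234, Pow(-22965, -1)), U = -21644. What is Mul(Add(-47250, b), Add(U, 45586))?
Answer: Rational(-25980361641928, 22965) ≈ -1.1313e+9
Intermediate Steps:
b = Rational(-41234, 22965) (b = Mul(41234, Rational(-1, 22965)) = Rational(-41234, 22965) ≈ -1.7955)
Mul(Add(-47250, b), Add(U, 45586)) = Mul(Add(-47250, Rational(-41234, 22965)), Add(-21644, 45586)) = Mul(Rational(-1085137484, 22965), 23942) = Rational(-25980361641928, 22965)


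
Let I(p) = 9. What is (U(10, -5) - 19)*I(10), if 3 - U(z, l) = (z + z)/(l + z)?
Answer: -180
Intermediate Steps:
U(z, l) = 3 - 2*z/(l + z) (U(z, l) = 3 - (z + z)/(l + z) = 3 - 2*z/(l + z))
(U(10, -5) - 19)*I(10) = ((10 + 3*(-5))/(-5 + 10) - 19)*9 = ((10 - 15)/5 - 19)*9 = ((1/5)*(-5) - 19)*9 = (-1 - 19)*9 = -20*9 = -180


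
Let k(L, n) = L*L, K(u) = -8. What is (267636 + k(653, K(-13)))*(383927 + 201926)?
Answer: 406608345385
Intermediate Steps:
k(L, n) = L²
(267636 + k(653, K(-13)))*(383927 + 201926) = (267636 + 653²)*(383927 + 201926) = (267636 + 426409)*585853 = 694045*585853 = 406608345385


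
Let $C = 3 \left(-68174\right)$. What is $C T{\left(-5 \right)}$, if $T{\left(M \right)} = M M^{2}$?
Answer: $25565250$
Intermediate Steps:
$C = -204522$
$T{\left(M \right)} = M^{3}$
$C T{\left(-5 \right)} = - 204522 \left(-5\right)^{3} = \left(-204522\right) \left(-125\right) = 25565250$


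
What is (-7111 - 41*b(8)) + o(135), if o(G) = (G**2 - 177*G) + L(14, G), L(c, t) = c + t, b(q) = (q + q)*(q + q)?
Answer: -23128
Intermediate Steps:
b(q) = 4*q**2 (b(q) = (2*q)*(2*q) = 4*q**2)
o(G) = 14 + G**2 - 176*G (o(G) = (G**2 - 177*G) + (14 + G) = 14 + G**2 - 176*G)
(-7111 - 41*b(8)) + o(135) = (-7111 - 164*8**2) + (14 + 135**2 - 176*135) = (-7111 - 164*64) + (14 + 18225 - 23760) = (-7111 - 41*256) - 5521 = (-7111 - 10496) - 5521 = -17607 - 5521 = -23128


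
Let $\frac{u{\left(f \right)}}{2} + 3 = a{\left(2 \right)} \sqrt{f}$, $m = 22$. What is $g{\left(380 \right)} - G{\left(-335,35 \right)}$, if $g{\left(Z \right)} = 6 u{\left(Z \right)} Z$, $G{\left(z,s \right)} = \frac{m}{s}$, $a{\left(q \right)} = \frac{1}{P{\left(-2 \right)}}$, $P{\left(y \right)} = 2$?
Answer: $- \frac{478822}{35} + 4560 \sqrt{95} \approx 30765.0$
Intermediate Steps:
$a{\left(q \right)} = \frac{1}{2}$
$G{\left(z,s \right)} = \frac{22}{s}$
$u{\left(f \right)} = -6 + \sqrt{f}$ ($u{\left(f \right)} = -6 + 2 \frac{\sqrt{f}}{2} = -6 + \sqrt{f}$)
$g{\left(Z \right)} = Z \left(-36 + 6 \sqrt{Z}\right)$ ($g{\left(Z \right)} = 6 \left(-6 + \sqrt{Z}\right) Z = \left(-36 + 6 \sqrt{Z}\right) Z = Z \left(-36 + 6 \sqrt{Z}\right)$)
$g{\left(380 \right)} - G{\left(-335,35 \right)} = 6 \cdot 380 \left(-6 + \sqrt{380}\right) - \frac{22}{35} = 6 \cdot 380 \left(-6 + 2 \sqrt{95}\right) - 22 \cdot \frac{1}{35} = \left(-13680 + 4560 \sqrt{95}\right) - \frac{22}{35} = - \frac{478822}{35} + 4560 \sqrt{95}$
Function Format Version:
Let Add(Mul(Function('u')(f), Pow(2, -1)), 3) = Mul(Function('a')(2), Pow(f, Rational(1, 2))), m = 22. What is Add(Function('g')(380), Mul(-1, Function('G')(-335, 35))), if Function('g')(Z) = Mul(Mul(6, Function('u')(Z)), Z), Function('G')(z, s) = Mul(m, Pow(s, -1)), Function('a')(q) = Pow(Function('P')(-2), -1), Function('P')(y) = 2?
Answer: Add(Rational(-478822, 35), Mul(4560, Pow(95, Rational(1, 2)))) ≈ 30765.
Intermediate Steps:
Function('a')(q) = Rational(1, 2) (Function('a')(q) = Pow(2, -1) = Rational(1, 2))
Function('G')(z, s) = Mul(22, Pow(s, -1))
Function('u')(f) = Add(-6, Pow(f, Rational(1, 2))) (Function('u')(f) = Add(-6, Mul(2, Mul(Rational(1, 2), Pow(f, Rational(1, 2))))) = Add(-6, Pow(f, Rational(1, 2))))
Function('g')(Z) = Mul(Z, Add(-36, Mul(6, Pow(Z, Rational(1, 2))))) (Function('g')(Z) = Mul(Mul(6, Add(-6, Pow(Z, Rational(1, 2)))), Z) = Mul(Add(-36, Mul(6, Pow(Z, Rational(1, 2)))), Z) = Mul(Z, Add(-36, Mul(6, Pow(Z, Rational(1, 2))))))
Add(Function('g')(380), Mul(-1, Function('G')(-335, 35))) = Add(Mul(6, 380, Add(-6, Pow(380, Rational(1, 2)))), Mul(-1, Mul(22, Pow(35, -1)))) = Add(Mul(6, 380, Add(-6, Mul(2, Pow(95, Rational(1, 2))))), Mul(-1, Mul(22, Rational(1, 35)))) = Add(Add(-13680, Mul(4560, Pow(95, Rational(1, 2)))), Mul(-1, Rational(22, 35))) = Add(Add(-13680, Mul(4560, Pow(95, Rational(1, 2)))), Rational(-22, 35)) = Add(Rational(-478822, 35), Mul(4560, Pow(95, Rational(1, 2))))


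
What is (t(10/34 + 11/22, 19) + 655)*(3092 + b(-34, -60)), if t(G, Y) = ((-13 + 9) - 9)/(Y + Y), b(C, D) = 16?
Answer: 38658858/19 ≈ 2.0347e+6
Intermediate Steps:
t(G, Y) = -13/(2*Y) (t(G, Y) = (-4 - 9)/((2*Y)) = -13/(2*Y))
(t(10/34 + 11/22, 19) + 655)*(3092 + b(-34, -60)) = (-13/2/19 + 655)*(3092 + 16) = (-13/2*1/19 + 655)*3108 = (-13/38 + 655)*3108 = (24877/38)*3108 = 38658858/19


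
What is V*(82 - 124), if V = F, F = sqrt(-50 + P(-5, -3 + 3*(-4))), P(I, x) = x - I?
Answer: -84*I*sqrt(15) ≈ -325.33*I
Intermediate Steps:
F = 2*I*sqrt(15) (F = sqrt(-50 + ((-3 + 3*(-4)) - 1*(-5))) = sqrt(-50 + ((-3 - 12) + 5)) = sqrt(-50 + (-15 + 5)) = sqrt(-50 - 10) = sqrt(-60) = 2*I*sqrt(15) ≈ 7.746*I)
V = 2*I*sqrt(15) ≈ 7.746*I
V*(82 - 124) = (2*I*sqrt(15))*(82 - 124) = (2*I*sqrt(15))*(-42) = -84*I*sqrt(15)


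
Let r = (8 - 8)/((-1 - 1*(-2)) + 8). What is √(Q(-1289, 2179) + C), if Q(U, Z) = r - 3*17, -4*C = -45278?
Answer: √45074/2 ≈ 106.15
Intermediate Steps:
C = 22639/2 (C = -¼*(-45278) = 22639/2 ≈ 11320.)
r = 0 (r = 0/((-1 + 2) + 8) = 0/(1 + 8) = 0/9 = 0*(⅑) = 0)
Q(U, Z) = -51 (Q(U, Z) = 0 - 3*17 = 0 - 51 = -51)
√(Q(-1289, 2179) + C) = √(-51 + 22639/2) = √(22537/2) = √45074/2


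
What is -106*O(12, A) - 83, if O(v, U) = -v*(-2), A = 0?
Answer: -2627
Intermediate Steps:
O(v, U) = 2*v
-106*O(12, A) - 83 = -212*12 - 83 = -106*24 - 83 = -2544 - 83 = -2627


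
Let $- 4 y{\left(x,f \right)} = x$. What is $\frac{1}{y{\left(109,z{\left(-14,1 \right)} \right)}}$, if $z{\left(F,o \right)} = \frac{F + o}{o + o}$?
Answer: $- \frac{4}{109} \approx -0.036697$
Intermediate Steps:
$z{\left(F,o \right)} = \frac{F + o}{2 o}$
$y{\left(x,f \right)} = - \frac{x}{4}$
$\frac{1}{y{\left(109,z{\left(-14,1 \right)} \right)}} = \frac{1}{\left(- \frac{1}{4}\right) 109} = \frac{1}{- \frac{109}{4}} = - \frac{4}{109}$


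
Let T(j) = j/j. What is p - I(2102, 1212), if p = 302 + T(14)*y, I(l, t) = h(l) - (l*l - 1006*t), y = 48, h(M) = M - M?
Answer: 3199482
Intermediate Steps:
h(M) = 0
T(j) = 1
I(l, t) = -l**2 + 1006*t (I(l, t) = 0 - (l*l - 1006*t) = 0 - (l**2 - 1006*t) = 0 + (-l**2 + 1006*t) = -l**2 + 1006*t)
p = 350 (p = 302 + 1*48 = 302 + 48 = 350)
p - I(2102, 1212) = 350 - (-1*2102**2 + 1006*1212) = 350 - (-1*4418404 + 1219272) = 350 - (-4418404 + 1219272) = 350 - 1*(-3199132) = 350 + 3199132 = 3199482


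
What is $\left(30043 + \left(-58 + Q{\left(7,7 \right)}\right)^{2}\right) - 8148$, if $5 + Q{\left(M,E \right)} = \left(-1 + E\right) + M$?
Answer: $24395$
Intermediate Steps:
$Q{\left(M,E \right)} = -6 + E + M$ ($Q{\left(M,E \right)} = -5 + \left(\left(-1 + E\right) + M\right) = -5 + \left(-1 + E + M\right) = -6 + E + M$)
$\left(30043 + \left(-58 + Q{\left(7,7 \right)}\right)^{2}\right) - 8148 = \left(30043 + \left(-58 + \left(-6 + 7 + 7\right)\right)^{2}\right) - 8148 = \left(30043 + \left(-58 + 8\right)^{2}\right) - 8148 = \left(30043 + \left(-50\right)^{2}\right) - 8148 = \left(30043 + 2500\right) - 8148 = 32543 - 8148 = 24395$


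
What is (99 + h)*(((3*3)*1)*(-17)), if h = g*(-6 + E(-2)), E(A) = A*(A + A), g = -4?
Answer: -13923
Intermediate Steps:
E(A) = 2*A² (E(A) = A*(2*A) = 2*A²)
h = -8 (h = -4*(-6 + 2*(-2)²) = -4*(-6 + 2*4) = -4*(-6 + 8) = -4*2 = -8)
(99 + h)*(((3*3)*1)*(-17)) = (99 - 8)*(((3*3)*1)*(-17)) = 91*((9*1)*(-17)) = 91*(9*(-17)) = 91*(-153) = -13923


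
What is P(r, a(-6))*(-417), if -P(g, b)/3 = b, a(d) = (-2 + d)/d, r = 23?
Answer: 1668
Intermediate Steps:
a(d) = (-2 + d)/d
P(g, b) = -3*b
P(r, a(-6))*(-417) = -3*(-2 - 6)/(-6)*(-417) = -(-1)*(-8)/2*(-417) = -3*4/3*(-417) = -4*(-417) = 1668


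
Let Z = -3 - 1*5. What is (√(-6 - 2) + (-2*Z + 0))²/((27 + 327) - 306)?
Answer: (8 + I*√2)²/12 ≈ 5.1667 + 1.8856*I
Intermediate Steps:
Z = -8 (Z = -3 - 5 = -8)
(√(-6 - 2) + (-2*Z + 0))²/((27 + 327) - 306) = (√(-6 - 2) + (-2*(-8) + 0))²/((27 + 327) - 306) = (√(-8) + (16 + 0))²/(354 - 306) = (2*I*√2 + 16)²/48 = (16 + 2*I*√2)²*(1/48) = (16 + 2*I*√2)²/48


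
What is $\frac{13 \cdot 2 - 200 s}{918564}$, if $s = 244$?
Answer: $- \frac{8129}{153094} \approx -0.053098$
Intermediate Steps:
$\frac{13 \cdot 2 - 200 s}{918564} = \frac{13 \cdot 2 - 48800}{918564} = \left(26 - 48800\right) \frac{1}{918564} = \left(-48774\right) \frac{1}{918564} = - \frac{8129}{153094}$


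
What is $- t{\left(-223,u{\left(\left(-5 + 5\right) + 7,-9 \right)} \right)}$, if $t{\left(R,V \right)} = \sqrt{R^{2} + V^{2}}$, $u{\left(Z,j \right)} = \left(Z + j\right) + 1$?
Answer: $- \sqrt{49730} \approx -223.0$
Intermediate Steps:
$u{\left(Z,j \right)} = 1 + Z + j$
$- t{\left(-223,u{\left(\left(-5 + 5\right) + 7,-9 \right)} \right)} = - \sqrt{\left(-223\right)^{2} + \left(1 + \left(\left(-5 + 5\right) + 7\right) - 9\right)^{2}} = - \sqrt{49729 + \left(1 + \left(0 + 7\right) - 9\right)^{2}} = - \sqrt{49729 + \left(1 + 7 - 9\right)^{2}} = - \sqrt{49729 + \left(-1\right)^{2}} = - \sqrt{49729 + 1} = - \sqrt{49730}$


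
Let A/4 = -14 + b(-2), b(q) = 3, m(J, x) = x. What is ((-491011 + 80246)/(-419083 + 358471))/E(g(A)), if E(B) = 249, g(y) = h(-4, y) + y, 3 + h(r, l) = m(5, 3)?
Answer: 410765/15092388 ≈ 0.027217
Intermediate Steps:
h(r, l) = 0 (h(r, l) = -3 + 3 = 0)
A = -44 (A = 4*(-14 + 3) = 4*(-11) = -44)
g(y) = y (g(y) = 0 + y = y)
((-491011 + 80246)/(-419083 + 358471))/E(g(A)) = ((-491011 + 80246)/(-419083 + 358471))/249 = -410765/(-60612)*(1/249) = -410765*(-1/60612)*(1/249) = (410765/60612)*(1/249) = 410765/15092388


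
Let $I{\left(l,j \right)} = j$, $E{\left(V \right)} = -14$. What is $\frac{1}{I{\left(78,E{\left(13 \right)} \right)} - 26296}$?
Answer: $- \frac{1}{26310} \approx -3.8008 \cdot 10^{-5}$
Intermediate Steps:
$\frac{1}{I{\left(78,E{\left(13 \right)} \right)} - 26296} = \frac{1}{-14 - 26296} = \frac{1}{-26310} = - \frac{1}{26310}$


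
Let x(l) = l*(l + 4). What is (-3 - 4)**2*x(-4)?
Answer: 0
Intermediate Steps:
x(l) = l*(4 + l)
(-3 - 4)**2*x(-4) = (-3 - 4)**2*(-4*(4 - 4)) = (-7)**2*(-4*0) = 49*0 = 0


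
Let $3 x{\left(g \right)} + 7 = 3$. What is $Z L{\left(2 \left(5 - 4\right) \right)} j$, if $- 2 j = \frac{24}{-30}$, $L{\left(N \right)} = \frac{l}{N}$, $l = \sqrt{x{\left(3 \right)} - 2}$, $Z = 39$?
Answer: $\frac{13 i \sqrt{30}}{5} \approx 14.241 i$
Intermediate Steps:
$x{\left(g \right)} = - \frac{4}{3}$ ($x{\left(g \right)} = - \frac{7}{3} + \frac{1}{3} \cdot 3 = - \frac{7}{3} + 1 = - \frac{4}{3}$)
$l = \frac{i \sqrt{30}}{3}$ ($l = \sqrt{- \frac{4}{3} - 2} = \sqrt{- \frac{10}{3}} = \frac{i \sqrt{30}}{3} \approx 1.8257 i$)
$L{\left(N \right)} = \frac{i \sqrt{30}}{3 N}$ ($L{\left(N \right)} = \frac{\frac{1}{3} i \sqrt{30}}{N} = \frac{i \sqrt{30}}{3 N}$)
$j = \frac{2}{5}$ ($j = - \frac{24 \frac{1}{-30}}{2} = - \frac{24 \left(- \frac{1}{30}\right)}{2} = \left(- \frac{1}{2}\right) \left(- \frac{4}{5}\right) = \frac{2}{5} \approx 0.4$)
$Z L{\left(2 \left(5 - 4\right) \right)} j = 39 \frac{i \sqrt{30}}{3 \cdot 2 \left(5 - 4\right)} \frac{2}{5} = 39 \frac{i \sqrt{30}}{3 \cdot 2 \cdot 1} \cdot \frac{2}{5} = 39 \frac{i \sqrt{30}}{3 \cdot 2} \cdot \frac{2}{5} = 39 \cdot \frac{1}{3} i \sqrt{30} \cdot \frac{1}{2} \cdot \frac{2}{5} = 39 \frac{i \sqrt{30}}{6} \cdot \frac{2}{5} = \frac{13 i \sqrt{30}}{2} \cdot \frac{2}{5} = \frac{13 i \sqrt{30}}{5}$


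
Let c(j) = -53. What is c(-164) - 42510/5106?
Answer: -52188/851 ≈ -61.326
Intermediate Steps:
c(-164) - 42510/5106 = -53 - 42510/5106 = -53 - 1*7085/851 = -53 - 7085/851 = -52188/851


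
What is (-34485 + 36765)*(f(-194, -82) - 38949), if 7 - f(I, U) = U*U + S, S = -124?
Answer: -103835760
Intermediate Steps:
f(I, U) = 131 - U**2 (f(I, U) = 7 - (U*U - 124) = 7 - (U**2 - 124) = 7 - (-124 + U**2) = 7 + (124 - U**2) = 131 - U**2)
(-34485 + 36765)*(f(-194, -82) - 38949) = (-34485 + 36765)*((131 - 1*(-82)**2) - 38949) = 2280*((131 - 1*6724) - 38949) = 2280*((131 - 6724) - 38949) = 2280*(-6593 - 38949) = 2280*(-45542) = -103835760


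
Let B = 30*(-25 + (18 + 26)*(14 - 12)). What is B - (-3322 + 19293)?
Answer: -14081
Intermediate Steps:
B = 1890 (B = 30*(-25 + 44*2) = 30*(-25 + 88) = 30*63 = 1890)
B - (-3322 + 19293) = 1890 - (-3322 + 19293) = 1890 - 1*15971 = 1890 - 15971 = -14081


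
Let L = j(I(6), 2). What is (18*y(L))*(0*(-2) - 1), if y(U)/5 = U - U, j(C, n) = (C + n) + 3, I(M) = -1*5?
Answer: 0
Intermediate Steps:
I(M) = -5
j(C, n) = 3 + C + n
L = 0 (L = 3 - 5 + 2 = 0)
y(U) = 0 (y(U) = 5*(U - U) = 5*0 = 0)
(18*y(L))*(0*(-2) - 1) = (18*0)*(0*(-2) - 1) = 0*(0 - 1) = 0*(-1) = 0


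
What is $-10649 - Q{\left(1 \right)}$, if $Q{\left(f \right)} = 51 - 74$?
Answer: $-10626$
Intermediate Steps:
$Q{\left(f \right)} = -23$ ($Q{\left(f \right)} = 51 - 74 = -23$)
$-10649 - Q{\left(1 \right)} = -10649 - -23 = -10649 + 23 = -10626$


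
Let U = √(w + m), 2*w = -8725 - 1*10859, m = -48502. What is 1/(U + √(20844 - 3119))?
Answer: 1/(5*√709 + I*√58294) ≈ 0.0017513 - 0.0031761*I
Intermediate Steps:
w = -9792 (w = (-8725 - 1*10859)/2 = (-8725 - 10859)/2 = (½)*(-19584) = -9792)
U = I*√58294 (U = √(-9792 - 48502) = √(-58294) = I*√58294 ≈ 241.44*I)
1/(U + √(20844 - 3119)) = 1/(I*√58294 + √(20844 - 3119)) = 1/(I*√58294 + √17725) = 1/(I*√58294 + 5*√709) = 1/(5*√709 + I*√58294)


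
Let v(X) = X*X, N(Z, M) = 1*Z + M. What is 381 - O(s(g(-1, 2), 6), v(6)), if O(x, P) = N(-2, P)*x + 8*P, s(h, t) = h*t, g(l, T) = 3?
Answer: -519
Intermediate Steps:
N(Z, M) = M + Z (N(Z, M) = Z + M = M + Z)
v(X) = X²
O(x, P) = 8*P + x*(-2 + P) (O(x, P) = (P - 2)*x + 8*P = (-2 + P)*x + 8*P = x*(-2 + P) + 8*P = 8*P + x*(-2 + P))
381 - O(s(g(-1, 2), 6), v(6)) = 381 - (8*6² + (3*6)*(-2 + 6²)) = 381 - (8*36 + 18*(-2 + 36)) = 381 - (288 + 18*34) = 381 - (288 + 612) = 381 - 1*900 = 381 - 900 = -519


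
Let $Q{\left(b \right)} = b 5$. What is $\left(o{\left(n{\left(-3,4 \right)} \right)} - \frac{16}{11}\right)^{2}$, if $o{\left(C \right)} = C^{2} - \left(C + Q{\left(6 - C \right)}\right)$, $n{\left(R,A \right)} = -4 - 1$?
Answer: $\frac{84681}{121} \approx 699.84$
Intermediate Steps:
$Q{\left(b \right)} = 5 b$
$n{\left(R,A \right)} = -5$ ($n{\left(R,A \right)} = -4 - 1 = -5$)
$o{\left(C \right)} = -30 + C^{2} + 4 C$ ($o{\left(C \right)} = C^{2} - \left(C + 5 \left(6 - C\right)\right) = C^{2} - \left(C - \left(-30 + 5 C\right)\right) = C^{2} - \left(30 - 4 C\right) = C^{2} + \left(-30 + 4 C\right) = -30 + C^{2} + 4 C$)
$\left(o{\left(n{\left(-3,4 \right)} \right)} - \frac{16}{11}\right)^{2} = \left(\left(-30 + \left(-5\right)^{2} + 4 \left(-5\right)\right) - \frac{16}{11}\right)^{2} = \left(\left(-30 + 25 - 20\right) - \frac{16}{11}\right)^{2} = \left(-25 - \frac{16}{11}\right)^{2} = \left(- \frac{291}{11}\right)^{2} = \frac{84681}{121}$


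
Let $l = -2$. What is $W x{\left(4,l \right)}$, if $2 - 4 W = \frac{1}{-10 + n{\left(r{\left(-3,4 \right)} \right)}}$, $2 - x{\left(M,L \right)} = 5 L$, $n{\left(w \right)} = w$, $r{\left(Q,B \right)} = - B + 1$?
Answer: $\frac{81}{13} \approx 6.2308$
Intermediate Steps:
$r{\left(Q,B \right)} = 1 - B$
$x{\left(M,L \right)} = 2 - 5 L$
$W = \frac{27}{52}$ ($W = \frac{1}{2} - \frac{1}{4 \left(-10 + \left(1 - 4\right)\right)} = \frac{1}{2} - \frac{1}{4 \left(-10 - 3\right)} = \frac{1}{2} - \frac{1}{4 \left(-13\right)} = \frac{1}{2} - - \frac{1}{52} = \frac{1}{2} + \frac{1}{52} = \frac{27}{52} \approx 0.51923$)
$W x{\left(4,l \right)} = \frac{27 \left(2 - -10\right)}{52} = \frac{27 \left(2 + 10\right)}{52} = \frac{27}{52} \cdot 12 = \frac{81}{13}$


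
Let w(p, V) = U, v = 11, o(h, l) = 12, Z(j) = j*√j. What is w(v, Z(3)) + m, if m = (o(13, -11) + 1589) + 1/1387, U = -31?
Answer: 2177591/1387 ≈ 1570.0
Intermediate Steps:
Z(j) = j^(3/2)
w(p, V) = -31
m = 2220588/1387 (m = (12 + 1589) + 1/1387 = 1601 + 1/1387 = 2220588/1387 ≈ 1601.0)
w(v, Z(3)) + m = -31 + 2220588/1387 = 2177591/1387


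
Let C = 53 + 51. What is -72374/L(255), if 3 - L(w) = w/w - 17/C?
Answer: -7526896/225 ≈ -33453.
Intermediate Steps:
C = 104
L(w) = 225/104 (L(w) = 3 - (w/w - 17/104) = 3 - (1 - 17*1/104) = 3 - (1 - 17/104) = 3 - 1*87/104 = 3 - 87/104 = 225/104)
-72374/L(255) = -72374/225/104 = -72374*104/225 = -7526896/225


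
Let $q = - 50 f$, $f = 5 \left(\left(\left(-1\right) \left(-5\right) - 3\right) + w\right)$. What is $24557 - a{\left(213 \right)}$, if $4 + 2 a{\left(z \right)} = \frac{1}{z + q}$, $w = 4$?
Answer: $\frac{63214867}{2574} \approx 24559.0$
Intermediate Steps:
$f = 30$ ($f = 5 \left(\left(\left(-1\right) \left(-5\right) - 3\right) + 4\right) = 5 \left(\left(5 - 3\right) + 4\right) = 5 \left(2 + 4\right) = 5 \cdot 6 = 30$)
$q = -1500$ ($q = \left(-50\right) 30 = -1500$)
$a{\left(z \right)} = -2 + \frac{1}{2 \left(-1500 + z\right)}$ ($a{\left(z \right)} = -2 + \frac{1}{2 \left(z - 1500\right)} = -2 + \frac{1}{2 \left(-1500 + z\right)}$)
$24557 - a{\left(213 \right)} = 24557 - \frac{6001 - 852}{2 \left(-1500 + 213\right)} = 24557 - \frac{6001 - 852}{2 \left(-1287\right)} = 24557 - \frac{1}{2} \left(- \frac{1}{1287}\right) 5149 = 24557 - - \frac{5149}{2574} = 24557 + \frac{5149}{2574} = \frac{63214867}{2574}$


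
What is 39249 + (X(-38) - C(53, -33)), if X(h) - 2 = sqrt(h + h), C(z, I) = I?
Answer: 39284 + 2*I*sqrt(19) ≈ 39284.0 + 8.7178*I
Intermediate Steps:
X(h) = 2 + sqrt(2)*sqrt(h) (X(h) = 2 + sqrt(h + h) = 2 + sqrt(2*h) = 2 + sqrt(2)*sqrt(h))
39249 + (X(-38) - C(53, -33)) = 39249 + ((2 + sqrt(2)*sqrt(-38)) - 1*(-33)) = 39249 + ((2 + sqrt(2)*(I*sqrt(38))) + 33) = 39249 + ((2 + 2*I*sqrt(19)) + 33) = 39249 + (35 + 2*I*sqrt(19)) = 39284 + 2*I*sqrt(19)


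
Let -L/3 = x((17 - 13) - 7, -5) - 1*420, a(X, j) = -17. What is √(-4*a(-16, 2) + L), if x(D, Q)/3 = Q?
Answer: √1373 ≈ 37.054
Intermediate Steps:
x(D, Q) = 3*Q
L = 1305 (L = -3*(3*(-5) - 1*420) = -3*(-15 - 420) = -3*(-435) = 1305)
√(-4*a(-16, 2) + L) = √(-4*(-17) + 1305) = √(68 + 1305) = √1373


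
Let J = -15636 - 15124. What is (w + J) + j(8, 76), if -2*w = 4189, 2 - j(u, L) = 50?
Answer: -65805/2 ≈ -32903.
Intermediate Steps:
j(u, L) = -48 (j(u, L) = 2 - 1*50 = 2 - 50 = -48)
J = -30760
w = -4189/2 (w = -½*4189 = -4189/2 ≈ -2094.5)
(w + J) + j(8, 76) = (-4189/2 - 30760) - 48 = -65709/2 - 48 = -65805/2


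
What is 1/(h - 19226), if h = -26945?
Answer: -1/46171 ≈ -2.1659e-5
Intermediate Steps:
1/(h - 19226) = 1/(-26945 - 19226) = 1/(-46171) = -1/46171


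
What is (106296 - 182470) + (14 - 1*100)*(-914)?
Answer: 2430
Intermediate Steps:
(106296 - 182470) + (14 - 1*100)*(-914) = -76174 + (14 - 100)*(-914) = -76174 - 86*(-914) = -76174 + 78604 = 2430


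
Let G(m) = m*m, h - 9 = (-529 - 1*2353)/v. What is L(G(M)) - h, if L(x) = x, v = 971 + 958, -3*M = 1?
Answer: -42794/5787 ≈ -7.3949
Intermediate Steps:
M = -1/3 (M = -1/3*1 = -1/3 ≈ -0.33333)
v = 1929
h = 14479/1929 (h = 9 + (-529 - 1*2353)/1929 = 9 + (-529 - 2353)*(1/1929) = 9 - 2882*1/1929 = 9 - 2882/1929 = 14479/1929 ≈ 7.5060)
G(m) = m**2
L(G(M)) - h = (-1/3)**2 - 1*14479/1929 = 1/9 - 14479/1929 = -42794/5787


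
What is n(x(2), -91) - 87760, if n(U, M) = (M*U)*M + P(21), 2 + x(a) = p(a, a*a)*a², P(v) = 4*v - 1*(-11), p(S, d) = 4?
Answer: 28269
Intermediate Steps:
P(v) = 11 + 4*v (P(v) = 4*v + 11 = 11 + 4*v)
x(a) = -2 + 4*a²
n(U, M) = 95 + U*M² (n(U, M) = (M*U)*M + (11 + 4*21) = U*M² + (11 + 84) = U*M² + 95 = 95 + U*M²)
n(x(2), -91) - 87760 = (95 + (-2 + 4*2²)*(-91)²) - 87760 = (95 + (-2 + 4*4)*8281) - 87760 = (95 + (-2 + 16)*8281) - 87760 = (95 + 14*8281) - 87760 = (95 + 115934) - 87760 = 116029 - 87760 = 28269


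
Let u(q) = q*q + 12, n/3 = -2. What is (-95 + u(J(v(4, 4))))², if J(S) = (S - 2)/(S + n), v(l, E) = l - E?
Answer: 556516/81 ≈ 6870.6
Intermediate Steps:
n = -6 (n = 3*(-2) = -6)
J(S) = (-2 + S)/(-6 + S) (J(S) = (S - 2)/(S - 6) = (-2 + S)/(-6 + S))
u(q) = 12 + q² (u(q) = q² + 12 = 12 + q²)
(-95 + u(J(v(4, 4))))² = (-95 + (12 + ((-2 + (4 - 1*4))/(-6 + (4 - 1*4)))²))² = (-95 + (12 + ((-2 + (4 - 4))/(-6 + (4 - 4)))²))² = (-95 + (12 + ((-2 + 0)/(-6 + 0))²))² = (-95 + (12 + (-2/(-6))²))² = (-95 + (12 + (-⅙*(-2))²))² = (-95 + (12 + (⅓)²))² = (-95 + (12 + ⅑))² = (-95 + 109/9)² = (-746/9)² = 556516/81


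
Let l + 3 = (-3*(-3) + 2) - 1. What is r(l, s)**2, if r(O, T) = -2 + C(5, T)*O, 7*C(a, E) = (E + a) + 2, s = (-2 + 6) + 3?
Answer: 144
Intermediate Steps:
s = 7 (s = 4 + 3 = 7)
C(a, E) = 2/7 + E/7 + a/7 (C(a, E) = ((E + a) + 2)/7 = (2 + E + a)/7 = 2/7 + E/7 + a/7)
l = 7 (l = -3 + ((-3*(-3) + 2) - 1) = -3 + ((9 + 2) - 1) = -3 + (11 - 1) = -3 + 10 = 7)
r(O, T) = -2 + O*(1 + T/7) (r(O, T) = -2 + (2/7 + T/7 + (1/7)*5)*O = -2 + (2/7 + T/7 + 5/7)*O = -2 + (1 + T/7)*O = -2 + O*(1 + T/7))
r(l, s)**2 = (-2 + (1/7)*7*(7 + 7))**2 = (-2 + (1/7)*7*14)**2 = (-2 + 14)**2 = 12**2 = 144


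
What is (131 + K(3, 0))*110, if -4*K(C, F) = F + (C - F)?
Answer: 28655/2 ≈ 14328.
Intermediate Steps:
K(C, F) = -C/4 (K(C, F) = -(F + (C - F))/4 = -C/4)
(131 + K(3, 0))*110 = (131 - ¼*3)*110 = (131 - ¾)*110 = (521/4)*110 = 28655/2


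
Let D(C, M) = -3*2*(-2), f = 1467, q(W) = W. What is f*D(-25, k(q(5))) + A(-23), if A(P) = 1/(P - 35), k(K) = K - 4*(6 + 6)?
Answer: 1021031/58 ≈ 17604.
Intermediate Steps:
k(K) = -48 + K (k(K) = K - 4*12 = K - 1*48 = K - 48 = -48 + K)
A(P) = 1/(-35 + P)
D(C, M) = 12 (D(C, M) = -6*(-2) = 12)
f*D(-25, k(q(5))) + A(-23) = 1467*12 + 1/(-35 - 23) = 17604 + 1/(-58) = 17604 - 1/58 = 1021031/58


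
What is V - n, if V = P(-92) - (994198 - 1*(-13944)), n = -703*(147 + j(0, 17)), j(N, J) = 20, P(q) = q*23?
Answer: -892857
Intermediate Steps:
P(q) = 23*q
n = -117401 (n = -703*(147 + 20) = -703*167 = -117401)
V = -1010258 (V = 23*(-92) - (994198 - 1*(-13944)) = -2116 - (994198 + 13944) = -2116 - 1*1008142 = -2116 - 1008142 = -1010258)
V - n = -1010258 - 1*(-117401) = -1010258 + 117401 = -892857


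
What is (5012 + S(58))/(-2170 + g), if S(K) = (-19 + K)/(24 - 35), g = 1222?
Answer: -55093/10428 ≈ -5.2832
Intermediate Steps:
S(K) = 19/11 - K/11 (S(K) = (-19 + K)/(-11) = (-19 + K)*(-1/11) = 19/11 - K/11)
(5012 + S(58))/(-2170 + g) = (5012 + (19/11 - 1/11*58))/(-2170 + 1222) = (5012 + (19/11 - 58/11))/(-948) = (5012 - 39/11)*(-1/948) = (55093/11)*(-1/948) = -55093/10428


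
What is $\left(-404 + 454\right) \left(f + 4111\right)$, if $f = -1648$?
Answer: $123150$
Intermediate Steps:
$\left(-404 + 454\right) \left(f + 4111\right) = \left(-404 + 454\right) \left(-1648 + 4111\right) = 50 \cdot 2463 = 123150$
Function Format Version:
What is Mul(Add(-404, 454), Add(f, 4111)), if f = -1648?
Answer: 123150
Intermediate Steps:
Mul(Add(-404, 454), Add(f, 4111)) = Mul(Add(-404, 454), Add(-1648, 4111)) = Mul(50, 2463) = 123150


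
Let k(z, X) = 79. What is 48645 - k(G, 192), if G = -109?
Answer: 48566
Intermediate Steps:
48645 - k(G, 192) = 48645 - 1*79 = 48645 - 79 = 48566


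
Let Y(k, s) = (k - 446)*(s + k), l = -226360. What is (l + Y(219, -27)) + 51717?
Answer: -218227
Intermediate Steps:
Y(k, s) = (-446 + k)*(k + s)
(l + Y(219, -27)) + 51717 = (-226360 + (219**2 - 446*219 - 446*(-27) + 219*(-27))) + 51717 = (-226360 + (47961 - 97674 + 12042 - 5913)) + 51717 = (-226360 - 43584) + 51717 = -269944 + 51717 = -218227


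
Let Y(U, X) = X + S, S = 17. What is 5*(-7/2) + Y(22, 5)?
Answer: 9/2 ≈ 4.5000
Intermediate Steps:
Y(U, X) = 17 + X (Y(U, X) = X + 17 = 17 + X)
5*(-7/2) + Y(22, 5) = 5*(-7/2) + (17 + 5) = 5*(-7*½) + 22 = 5*(-7/2) + 22 = -35/2 + 22 = 9/2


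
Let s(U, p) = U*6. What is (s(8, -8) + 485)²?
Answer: 284089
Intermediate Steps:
s(U, p) = 6*U
(s(8, -8) + 485)² = (6*8 + 485)² = (48 + 485)² = 533² = 284089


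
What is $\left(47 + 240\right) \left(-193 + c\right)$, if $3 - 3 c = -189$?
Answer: $-37023$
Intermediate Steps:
$c = 64$ ($c = 1 - -63 = 1 + 63 = 64$)
$\left(47 + 240\right) \left(-193 + c\right) = \left(47 + 240\right) \left(-193 + 64\right) = 287 \left(-129\right) = -37023$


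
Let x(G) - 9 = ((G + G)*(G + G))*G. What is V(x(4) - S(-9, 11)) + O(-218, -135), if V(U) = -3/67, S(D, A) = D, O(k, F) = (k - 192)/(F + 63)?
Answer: 13627/2412 ≈ 5.6497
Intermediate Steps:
O(k, F) = (-192 + k)/(63 + F)
x(G) = 9 + 4*G³ (x(G) = 9 + ((G + G)*(G + G))*G = 9 + ((2*G)*(2*G))*G = 9 + (4*G²)*G = 9 + 4*G³)
V(U) = -3/67 (V(U) = -3*1/67 = -3/67)
V(x(4) - S(-9, 11)) + O(-218, -135) = -3/67 + (-192 - 218)/(63 - 135) = -3/67 - 410/(-72) = -3/67 - 1/72*(-410) = -3/67 + 205/36 = 13627/2412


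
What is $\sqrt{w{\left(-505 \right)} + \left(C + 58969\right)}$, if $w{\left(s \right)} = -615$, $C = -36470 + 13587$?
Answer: $\sqrt{35471} \approx 188.34$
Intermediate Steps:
$C = -22883$
$\sqrt{w{\left(-505 \right)} + \left(C + 58969\right)} = \sqrt{-615 + \left(-22883 + 58969\right)} = \sqrt{-615 + 36086} = \sqrt{35471}$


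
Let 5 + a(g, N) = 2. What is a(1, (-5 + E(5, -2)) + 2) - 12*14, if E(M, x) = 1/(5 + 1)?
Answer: -171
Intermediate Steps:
E(M, x) = ⅙ (E(M, x) = 1/6 = ⅙)
a(g, N) = -3 (a(g, N) = -5 + 2 = -3)
a(1, (-5 + E(5, -2)) + 2) - 12*14 = -3 - 12*14 = -3 - 168 = -171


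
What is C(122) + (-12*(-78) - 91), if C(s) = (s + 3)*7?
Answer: 1720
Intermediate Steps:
C(s) = 21 + 7*s (C(s) = (3 + s)*7 = 21 + 7*s)
C(122) + (-12*(-78) - 91) = (21 + 7*122) + (-12*(-78) - 91) = (21 + 854) + (936 - 91) = 875 + 845 = 1720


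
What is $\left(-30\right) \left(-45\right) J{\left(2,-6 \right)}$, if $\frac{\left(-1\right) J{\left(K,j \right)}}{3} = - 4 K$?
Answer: $32400$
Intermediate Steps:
$J{\left(K,j \right)} = 12 K$ ($J{\left(K,j \right)} = - 3 \left(- 4 K\right) = 12 K$)
$\left(-30\right) \left(-45\right) J{\left(2,-6 \right)} = \left(-30\right) \left(-45\right) 12 \cdot 2 = 1350 \cdot 24 = 32400$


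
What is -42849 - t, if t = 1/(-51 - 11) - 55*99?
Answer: -2319047/62 ≈ -37404.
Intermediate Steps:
t = -337591/62 (t = 1/(-62) - 5445 = -1/62 - 5445 = -337591/62 ≈ -5445.0)
-42849 - t = -42849 - 1*(-337591/62) = -42849 + 337591/62 = -2319047/62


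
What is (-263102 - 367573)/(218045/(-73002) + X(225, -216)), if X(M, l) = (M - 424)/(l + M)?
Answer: 138121609050/5496601 ≈ 25129.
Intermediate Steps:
X(M, l) = (-424 + M)/(M + l)
(-263102 - 367573)/(218045/(-73002) + X(225, -216)) = (-263102 - 367573)/(218045/(-73002) + (-424 + 225)/(225 - 216)) = -630675/(218045*(-1/73002) - 199/9) = -630675/(-218045/73002 + (⅑)*(-199)) = -630675/(-218045/73002 - 199/9) = -630675/(-5496601/219006) = -630675*(-219006/5496601) = 138121609050/5496601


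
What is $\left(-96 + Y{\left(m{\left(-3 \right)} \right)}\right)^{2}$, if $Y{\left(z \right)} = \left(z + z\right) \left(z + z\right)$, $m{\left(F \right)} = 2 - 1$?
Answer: $8464$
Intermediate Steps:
$m{\left(F \right)} = 1$ ($m{\left(F \right)} = 2 - 1 = 1$)
$Y{\left(z \right)} = 4 z^{2}$ ($Y{\left(z \right)} = 2 z 2 z = 4 z^{2}$)
$\left(-96 + Y{\left(m{\left(-3 \right)} \right)}\right)^{2} = \left(-96 + 4 \cdot 1^{2}\right)^{2} = \left(-96 + 4 \cdot 1\right)^{2} = \left(-96 + 4\right)^{2} = \left(-92\right)^{2} = 8464$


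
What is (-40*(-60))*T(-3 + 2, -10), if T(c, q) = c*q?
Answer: 24000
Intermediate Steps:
(-40*(-60))*T(-3 + 2, -10) = (-40*(-60))*((-3 + 2)*(-10)) = 2400*(-1*(-10)) = 2400*10 = 24000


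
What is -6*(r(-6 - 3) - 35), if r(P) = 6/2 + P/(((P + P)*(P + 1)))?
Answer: 1539/8 ≈ 192.38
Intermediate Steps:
r(P) = 3 + 1/(2*(1 + P)) (r(P) = 6*(½) + P/(((2*P)*(1 + P))) = 3 + P/((2*P*(1 + P))) = 3 + P*(1/(2*P*(1 + P))) = 3 + 1/(2*(1 + P)))
-6*(r(-6 - 3) - 35) = -6*((7 + 6*(-6 - 3))/(2*(1 + (-6 - 3))) - 35) = -6*((7 + 6*(-9))/(2*(1 - 9)) - 35) = -6*((½)*(7 - 54)/(-8) - 35) = -6*((½)*(-⅛)*(-47) - 35) = -6*(47/16 - 35) = -6*(-513/16) = 1539/8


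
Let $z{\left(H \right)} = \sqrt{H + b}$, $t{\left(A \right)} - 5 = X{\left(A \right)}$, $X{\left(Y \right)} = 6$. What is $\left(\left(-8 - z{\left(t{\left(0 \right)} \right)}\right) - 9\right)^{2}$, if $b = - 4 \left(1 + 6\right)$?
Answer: $\left(17 + i \sqrt{17}\right)^{2} \approx 272.0 + 140.19 i$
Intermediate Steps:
$b = -28$ ($b = \left(-4\right) 7 = -28$)
$t{\left(A \right)} = 11$ ($t{\left(A \right)} = 5 + 6 = 11$)
$z{\left(H \right)} = \sqrt{-28 + H}$ ($z{\left(H \right)} = \sqrt{H - 28} = \sqrt{-28 + H}$)
$\left(\left(-8 - z{\left(t{\left(0 \right)} \right)}\right) - 9\right)^{2} = \left(\left(-8 - \sqrt{-28 + 11}\right) - 9\right)^{2} = \left(\left(-8 - \sqrt{-17}\right) - 9\right)^{2} = \left(\left(-8 - i \sqrt{17}\right) - 9\right)^{2} = \left(-17 - i \sqrt{17}\right)^{2}$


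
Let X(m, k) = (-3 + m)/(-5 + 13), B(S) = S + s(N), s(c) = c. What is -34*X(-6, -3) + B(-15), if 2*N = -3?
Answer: 87/4 ≈ 21.750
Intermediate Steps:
N = -3/2 (N = (½)*(-3) = -3/2 ≈ -1.5000)
B(S) = -3/2 + S (B(S) = S - 3/2 = -3/2 + S)
X(m, k) = -3/8 + m/8 (X(m, k) = (-3 + m)/8 = (-3 + m)*(⅛) = -3/8 + m/8)
-34*X(-6, -3) + B(-15) = -34*(-3/8 + (⅛)*(-6)) + (-3/2 - 15) = -34*(-3/8 - ¾) - 33/2 = -34*(-9/8) - 33/2 = 153/4 - 33/2 = 87/4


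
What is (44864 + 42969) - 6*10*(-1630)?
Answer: 185633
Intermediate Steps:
(44864 + 42969) - 6*10*(-1630) = 87833 - 60*(-1630) = 87833 + 97800 = 185633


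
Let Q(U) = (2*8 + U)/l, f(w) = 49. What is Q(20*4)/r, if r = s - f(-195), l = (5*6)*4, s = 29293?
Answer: 1/36555 ≈ 2.7356e-5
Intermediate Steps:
l = 120 (l = 30*4 = 120)
r = 29244 (r = 29293 - 1*49 = 29293 - 49 = 29244)
Q(U) = 2/15 + U/120 (Q(U) = (2*8 + U)/120 = (16 + U)*(1/120) = 2/15 + U/120)
Q(20*4)/r = (2/15 + (20*4)/120)/29244 = (2/15 + (1/120)*80)*(1/29244) = (2/15 + ⅔)*(1/29244) = (⅘)*(1/29244) = 1/36555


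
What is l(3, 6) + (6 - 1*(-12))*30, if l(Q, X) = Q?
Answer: 543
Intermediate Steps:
l(3, 6) + (6 - 1*(-12))*30 = 3 + (6 - 1*(-12))*30 = 3 + (6 + 12)*30 = 3 + 18*30 = 3 + 540 = 543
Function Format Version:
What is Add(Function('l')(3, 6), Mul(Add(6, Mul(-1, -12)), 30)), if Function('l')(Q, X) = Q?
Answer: 543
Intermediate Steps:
Add(Function('l')(3, 6), Mul(Add(6, Mul(-1, -12)), 30)) = Add(3, Mul(Add(6, Mul(-1, -12)), 30)) = Add(3, Mul(Add(6, 12), 30)) = Add(3, Mul(18, 30)) = Add(3, 540) = 543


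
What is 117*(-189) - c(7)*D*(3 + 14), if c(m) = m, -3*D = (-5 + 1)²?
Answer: -64435/3 ≈ -21478.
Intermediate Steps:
D = -16/3 (D = -(-5 + 1)²/3 = -⅓*(-4)² = -⅓*16 = -16/3 ≈ -5.3333)
117*(-189) - c(7)*D*(3 + 14) = 117*(-189) - 7*(-16/3)*(3 + 14) = -22113 - (-112)*17/3 = -22113 - 1*(-1904/3) = -22113 + 1904/3 = -64435/3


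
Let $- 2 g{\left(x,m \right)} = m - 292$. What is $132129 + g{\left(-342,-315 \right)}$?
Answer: $\frac{264865}{2} \approx 1.3243 \cdot 10^{5}$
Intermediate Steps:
$g{\left(x,m \right)} = 146 - \frac{m}{2}$ ($g{\left(x,m \right)} = - \frac{m - 292}{2} = - \frac{-292 + m}{2} = 146 - \frac{m}{2}$)
$132129 + g{\left(-342,-315 \right)} = 132129 + \left(146 - - \frac{315}{2}\right) = 132129 + \left(146 + \frac{315}{2}\right) = 132129 + \frac{607}{2} = \frac{264865}{2}$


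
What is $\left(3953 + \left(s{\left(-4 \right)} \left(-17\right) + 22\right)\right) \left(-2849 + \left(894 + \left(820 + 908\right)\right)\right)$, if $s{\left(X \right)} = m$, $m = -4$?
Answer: $-917761$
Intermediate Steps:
$s{\left(X \right)} = -4$
$\left(3953 + \left(s{\left(-4 \right)} \left(-17\right) + 22\right)\right) \left(-2849 + \left(894 + \left(820 + 908\right)\right)\right) = \left(3953 + \left(\left(-4\right) \left(-17\right) + 22\right)\right) \left(-2849 + \left(894 + \left(820 + 908\right)\right)\right) = \left(3953 + \left(68 + 22\right)\right) \left(-2849 + \left(894 + 1728\right)\right) = \left(3953 + 90\right) \left(-2849 + 2622\right) = 4043 \left(-227\right) = -917761$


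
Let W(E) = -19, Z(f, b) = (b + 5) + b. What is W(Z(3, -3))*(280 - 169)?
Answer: -2109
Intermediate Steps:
Z(f, b) = 5 + 2*b (Z(f, b) = (5 + b) + b = 5 + 2*b)
W(Z(3, -3))*(280 - 169) = -19*(280 - 169) = -19*111 = -2109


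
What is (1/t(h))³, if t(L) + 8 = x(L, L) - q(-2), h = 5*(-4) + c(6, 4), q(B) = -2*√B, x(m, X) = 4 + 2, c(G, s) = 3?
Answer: -I/(-40*I + 8*√2) ≈ 0.023148 - 0.0065473*I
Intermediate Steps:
x(m, X) = 6
h = -17 (h = 5*(-4) + 3 = -20 + 3 = -17)
t(L) = -2 + 2*I*√2 (t(L) = -8 + (6 - (-2)*√(-2)) = -8 + (6 - (-2)*I*√2) = -8 + (6 + 2*I*√2) = -2 + 2*I*√2)
(1/t(h))³ = (1/(-2 + 2*I*√2))³ = (-2 + 2*I*√2)⁻³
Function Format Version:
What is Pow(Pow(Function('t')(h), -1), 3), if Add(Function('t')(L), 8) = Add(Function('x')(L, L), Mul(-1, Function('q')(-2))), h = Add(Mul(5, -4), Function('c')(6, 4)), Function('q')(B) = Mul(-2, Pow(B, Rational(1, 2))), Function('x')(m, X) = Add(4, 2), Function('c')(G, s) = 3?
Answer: Mul(-1, I, Pow(Add(Mul(-40, I), Mul(8, Pow(2, Rational(1, 2)))), -1)) ≈ Add(0.023148, Mul(-0.0065473, I))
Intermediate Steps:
Function('x')(m, X) = 6
h = -17 (h = Add(Mul(5, -4), 3) = Add(-20, 3) = -17)
Function('t')(L) = Add(-2, Mul(2, I, Pow(2, Rational(1, 2)))) (Function('t')(L) = Add(-8, Add(6, Mul(-1, Mul(-2, Pow(-2, Rational(1, 2)))))) = Add(-8, Add(6, Mul(-1, Mul(-2, Mul(I, Pow(2, Rational(1, 2))))))) = Add(-8, Add(6, Mul(-1, Mul(-2, I, Pow(2, Rational(1, 2)))))) = Add(-8, Add(6, Mul(2, I, Pow(2, Rational(1, 2))))) = Add(-2, Mul(2, I, Pow(2, Rational(1, 2)))))
Pow(Pow(Function('t')(h), -1), 3) = Pow(Pow(Add(-2, Mul(2, I, Pow(2, Rational(1, 2)))), -1), 3) = Pow(Add(-2, Mul(2, I, Pow(2, Rational(1, 2)))), -3)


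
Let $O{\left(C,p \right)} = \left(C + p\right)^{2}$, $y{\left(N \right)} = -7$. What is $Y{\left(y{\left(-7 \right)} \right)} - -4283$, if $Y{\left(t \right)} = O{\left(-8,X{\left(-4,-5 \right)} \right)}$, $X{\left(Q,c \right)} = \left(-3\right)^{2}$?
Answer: $4284$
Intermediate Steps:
$X{\left(Q,c \right)} = 9$
$Y{\left(t \right)} = 1$ ($Y{\left(t \right)} = \left(-8 + 9\right)^{2} = 1^{2} = 1$)
$Y{\left(y{\left(-7 \right)} \right)} - -4283 = 1 - -4283 = 1 + 4283 = 4284$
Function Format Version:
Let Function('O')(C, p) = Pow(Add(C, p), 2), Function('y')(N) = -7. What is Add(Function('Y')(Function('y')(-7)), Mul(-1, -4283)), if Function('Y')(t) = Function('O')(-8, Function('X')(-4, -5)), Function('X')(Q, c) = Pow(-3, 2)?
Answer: 4284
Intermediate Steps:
Function('X')(Q, c) = 9
Function('Y')(t) = 1 (Function('Y')(t) = Pow(Add(-8, 9), 2) = Pow(1, 2) = 1)
Add(Function('Y')(Function('y')(-7)), Mul(-1, -4283)) = Add(1, Mul(-1, -4283)) = Add(1, 4283) = 4284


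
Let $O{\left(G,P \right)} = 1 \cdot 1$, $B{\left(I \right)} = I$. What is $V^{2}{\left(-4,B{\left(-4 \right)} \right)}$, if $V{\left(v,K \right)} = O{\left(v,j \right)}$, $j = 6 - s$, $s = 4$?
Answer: $1$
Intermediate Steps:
$j = 2$ ($j = 6 - 4 = 2$)
$O{\left(G,P \right)} = 1$
$V{\left(v,K \right)} = 1$
$V^{2}{\left(-4,B{\left(-4 \right)} \right)} = 1^{2} = 1$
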